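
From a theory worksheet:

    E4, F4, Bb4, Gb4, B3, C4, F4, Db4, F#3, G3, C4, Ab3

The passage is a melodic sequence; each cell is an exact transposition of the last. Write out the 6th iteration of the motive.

D#2 E2 A2 F2

Taking 4-note groups, the heads are E4, B3, F#3: the pattern moves down a 4th.
Extending down a 4th: C#3 → G#2 → D#2.
Statement 6 starts on D#2 and keeps the same exact contour: D#2 E2 A2 F2.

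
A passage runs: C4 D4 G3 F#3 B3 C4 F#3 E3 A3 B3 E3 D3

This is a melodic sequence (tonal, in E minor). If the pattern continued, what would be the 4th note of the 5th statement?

The unit is 4 notes. Position-4 pitches of the 3 shown cells: F#3, E3, D3.
Each moves down a 2nd. Continuing: C3 → B2.

B2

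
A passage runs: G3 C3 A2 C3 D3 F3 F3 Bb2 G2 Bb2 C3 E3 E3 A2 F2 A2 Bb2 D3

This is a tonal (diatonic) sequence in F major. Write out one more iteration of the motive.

Unit = 6 notes; the statements start on G3, F3, E3, moving down a 2nd each time.
So cell 4 is D3 G2 E2 G2 A2 C3.

D3 G2 E2 G2 A2 C3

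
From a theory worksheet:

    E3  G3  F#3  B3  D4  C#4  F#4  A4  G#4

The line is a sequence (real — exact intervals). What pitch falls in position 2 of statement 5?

B5

With 3-note cells, note 2 of each statement runs G3, D4, A4.
Extending up a 5th: E5 → B5.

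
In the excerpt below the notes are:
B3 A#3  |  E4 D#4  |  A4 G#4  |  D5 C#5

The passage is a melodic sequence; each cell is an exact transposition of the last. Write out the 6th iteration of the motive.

C6 B5

Taking 2-note groups, the heads are B3, E4, A4, D5: the pattern moves up a 4th.
Carrying on: G5 → C6.
Statement 6 starts on C6 and keeps the same exact contour: C6 B5.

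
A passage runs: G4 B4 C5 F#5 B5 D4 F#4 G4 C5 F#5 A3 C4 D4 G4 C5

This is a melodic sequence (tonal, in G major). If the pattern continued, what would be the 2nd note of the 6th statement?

A2

Grouping in 5s, the 2nd note of each cell is B4, F#4, C4.
Extending down a 4th: G3 → D3 → A2.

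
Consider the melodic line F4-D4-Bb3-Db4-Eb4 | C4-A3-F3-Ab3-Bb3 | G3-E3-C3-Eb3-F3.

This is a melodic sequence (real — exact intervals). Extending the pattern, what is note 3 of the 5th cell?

D2

With 5-note cells, note 3 of each statement runs Bb3, F3, C3.
Carrying that down a 4th forward: G2 → D2.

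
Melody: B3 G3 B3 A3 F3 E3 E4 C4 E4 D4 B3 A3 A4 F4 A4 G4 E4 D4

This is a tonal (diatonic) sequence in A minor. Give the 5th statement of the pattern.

G5 E5 G5 F5 D5 C5

Unit = 6 notes; the statements start on B3, E4, A4, moving up a 4th each time.
Carrying on: D5 → G5.
Statement 5 starts on G5 and keeps the same diatonic contour: G5 E5 G5 F5 D5 C5.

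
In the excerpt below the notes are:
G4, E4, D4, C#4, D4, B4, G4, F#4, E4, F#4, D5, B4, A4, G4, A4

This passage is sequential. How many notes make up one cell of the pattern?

5

15 notes total. Splitting into 3 groups of 5:
G4 E4 D4 C#4 D4 | B4 G4 F#4 E4 F#4 | D5 B4 A4 G4 A4
Each cell is the previous one up a 3rd — so the unit is 5 notes.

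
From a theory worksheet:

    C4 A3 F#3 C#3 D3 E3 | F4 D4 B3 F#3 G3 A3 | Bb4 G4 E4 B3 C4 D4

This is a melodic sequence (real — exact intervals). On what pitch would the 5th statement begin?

The 6-note cells begin on C4, F4, Bb4 — each up a 4th from the last.
Continuing: Eb5 → Ab5. Statement 5 starts on Ab5.

Ab5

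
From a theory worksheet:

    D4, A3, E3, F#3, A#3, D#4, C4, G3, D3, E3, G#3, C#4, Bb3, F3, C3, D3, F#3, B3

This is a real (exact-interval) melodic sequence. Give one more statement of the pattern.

With a 6-note motive the entries are D4, C4, Bb3, each down a 2nd from the previous.
From Ab3 the exact shape gives Ab3 Eb3 Bb2 C3 E3 A3.

Ab3 Eb3 Bb2 C3 E3 A3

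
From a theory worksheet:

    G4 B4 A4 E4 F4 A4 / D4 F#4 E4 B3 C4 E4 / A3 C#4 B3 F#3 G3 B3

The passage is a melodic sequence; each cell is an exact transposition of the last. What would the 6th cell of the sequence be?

F#2 A#2 G#2 D#2 E2 G#2

Taking 6-note groups, the heads are G4, D4, A3: the pattern moves down a 4th.
Extending down a 4th: E3 → B2 → F#2.
From F#2 the exact shape gives F#2 A#2 G#2 D#2 E2 G#2.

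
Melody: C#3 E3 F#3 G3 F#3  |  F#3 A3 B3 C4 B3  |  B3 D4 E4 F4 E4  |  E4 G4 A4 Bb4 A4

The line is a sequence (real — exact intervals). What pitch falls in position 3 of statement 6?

Grouping in 5s, the 3rd note of each cell is F#3, B3, E4, A4.
Each moves up a 4th. Continuing: D5 → G5.

G5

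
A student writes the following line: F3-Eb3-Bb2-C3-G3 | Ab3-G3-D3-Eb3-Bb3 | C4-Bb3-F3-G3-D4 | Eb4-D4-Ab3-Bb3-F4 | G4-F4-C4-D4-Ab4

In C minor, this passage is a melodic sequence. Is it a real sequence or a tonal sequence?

tonal

Every note is diatonic to C minor.
Cell 1 has -2 semitones from note 1 to 2, but cell 2 has -1 — the interval quality changes while the contour stays the same, which is the hallmark of a tonal sequence.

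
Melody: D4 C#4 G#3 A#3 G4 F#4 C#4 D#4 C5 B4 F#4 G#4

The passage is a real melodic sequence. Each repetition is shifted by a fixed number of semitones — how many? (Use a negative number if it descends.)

5

Unit = 4 notes; the statements start on D4, G4, C5, moving up a 4th each time.
Counting half-steps from D4 to G4: 5.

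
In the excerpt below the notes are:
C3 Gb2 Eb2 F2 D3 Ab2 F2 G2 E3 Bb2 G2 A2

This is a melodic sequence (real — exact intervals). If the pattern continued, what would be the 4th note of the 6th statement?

The unit is 4 notes. Position-4 pitches of the 3 shown cells: F2, G2, A2.
Extending up a 2nd: B2 → C#3 → D#3.

D#3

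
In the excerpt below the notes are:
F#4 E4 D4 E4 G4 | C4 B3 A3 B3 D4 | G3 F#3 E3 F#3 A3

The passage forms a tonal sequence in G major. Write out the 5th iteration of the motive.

The 5-note cells begin on F#4, C4, G3 — each down a 4th from the last.
Carrying on: D3 → A2.
So cell 5 is A2 G2 F#2 G2 B2.

A2 G2 F#2 G2 B2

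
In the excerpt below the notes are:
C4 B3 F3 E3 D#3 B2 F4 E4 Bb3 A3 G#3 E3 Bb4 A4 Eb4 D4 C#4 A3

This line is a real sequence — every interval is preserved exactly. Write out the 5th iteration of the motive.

Ab5 G5 Db5 C5 B4 G4

Taking 6-note groups, the heads are C4, F4, Bb4: the pattern moves up a 4th.
Carrying on: Eb5 → Ab5.
So cell 5 is Ab5 G5 Db5 C5 B4 G4.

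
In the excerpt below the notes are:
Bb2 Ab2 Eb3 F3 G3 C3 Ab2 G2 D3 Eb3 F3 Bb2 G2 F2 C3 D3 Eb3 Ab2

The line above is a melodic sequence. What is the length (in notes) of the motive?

18 notes total. Splitting into 3 groups of 6:
Bb2 Ab2 Eb3 F3 G3 C3 | Ab2 G2 D3 Eb3 F3 Bb2 | G2 F2 C3 D3 Eb3 Ab2
Each cell is the previous one down a 2nd — so the unit is 6 notes.

6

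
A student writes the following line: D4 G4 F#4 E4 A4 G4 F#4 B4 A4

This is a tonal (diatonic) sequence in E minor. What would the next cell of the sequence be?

Unit = 3 notes; the statements start on D4, E4, F#4, moving up a 2nd each time.
Statement 4 starts on G4 and keeps the same diatonic contour: G4 C5 B4.

G4 C5 B4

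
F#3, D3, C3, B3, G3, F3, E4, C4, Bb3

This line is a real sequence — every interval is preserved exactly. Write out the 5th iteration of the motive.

D5 Bb4 Ab4

Taking 3-note groups, the heads are F#3, B3, E4: the pattern moves up a 4th.
Extending up a 4th: A4 → D5.
From D5 the exact shape gives D5 Bb4 Ab4.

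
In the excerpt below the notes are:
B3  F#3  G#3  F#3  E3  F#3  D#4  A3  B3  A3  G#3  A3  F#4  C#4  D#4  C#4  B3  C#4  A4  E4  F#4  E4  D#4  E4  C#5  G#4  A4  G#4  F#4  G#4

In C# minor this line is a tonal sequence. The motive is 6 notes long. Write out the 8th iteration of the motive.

Taking 6-note groups, the heads are B3, D#4, F#4, A4, C#5: the pattern moves up a 3rd.
Extending up a 3rd: E5 → G#5 → B5.
So cell 8 is B5 F#5 G#5 F#5 E5 F#5.

B5 F#5 G#5 F#5 E5 F#5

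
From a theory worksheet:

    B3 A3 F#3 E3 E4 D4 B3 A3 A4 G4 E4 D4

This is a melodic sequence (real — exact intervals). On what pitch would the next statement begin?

The 4-note cells begin on B3, E4, A4 — each up a 4th from the last.
One more step up a 4th gives D5.

D5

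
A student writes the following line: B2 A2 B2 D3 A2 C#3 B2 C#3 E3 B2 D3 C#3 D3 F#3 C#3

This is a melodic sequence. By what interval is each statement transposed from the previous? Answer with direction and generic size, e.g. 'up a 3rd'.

up a 2nd

Taking 5-note groups, the heads are B2, C#3, D3: the pattern moves up a 2nd.
From B2 to C#3: up a 2nd.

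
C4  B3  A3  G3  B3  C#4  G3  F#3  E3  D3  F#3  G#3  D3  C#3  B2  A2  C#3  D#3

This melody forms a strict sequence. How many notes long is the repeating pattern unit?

There are 18 notes; a 6-note unit gives 3 cells:
C4 B3 A3 G3 B3 C#4 | G3 F#3 E3 D3 F#3 G#3 | D3 C#3 B2 A2 C#3 D#3
Every group is a transposition down a 4th of the one before; no shorter unit works.

6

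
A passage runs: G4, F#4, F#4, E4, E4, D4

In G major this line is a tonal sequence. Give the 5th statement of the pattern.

With a 2-note motive the entries are G4, F#4, E4, each down a 2nd from the previous.
Continuing the starts: D4 → C4.
From C4 the diatonic shape gives C4 B3.

C4 B3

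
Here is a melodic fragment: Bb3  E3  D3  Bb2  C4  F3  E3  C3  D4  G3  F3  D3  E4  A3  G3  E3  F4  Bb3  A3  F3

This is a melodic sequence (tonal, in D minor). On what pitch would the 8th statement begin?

With a 4-note motive the entries are Bb3, C4, D4, E4, F4, each up a 2nd from the previous.
Continuing: G4 → A4 → Bb4. Statement 8 starts on Bb4.

Bb4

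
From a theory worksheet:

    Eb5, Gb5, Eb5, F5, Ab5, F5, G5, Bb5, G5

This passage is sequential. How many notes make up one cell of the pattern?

9 notes total. Splitting into 3 groups of 3:
Eb5 Gb5 Eb5 | F5 Ab5 F5 | G5 Bb5 G5
Every group is a transposition up a 2nd of the one before; no shorter unit works.

3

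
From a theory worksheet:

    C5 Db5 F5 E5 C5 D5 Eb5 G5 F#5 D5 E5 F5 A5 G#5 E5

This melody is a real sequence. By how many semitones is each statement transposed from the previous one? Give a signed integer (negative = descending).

The 5-note cells begin on C5, D5, E5 — each up a 2nd from the last.
C5 to D5 spans +2 semitones.

2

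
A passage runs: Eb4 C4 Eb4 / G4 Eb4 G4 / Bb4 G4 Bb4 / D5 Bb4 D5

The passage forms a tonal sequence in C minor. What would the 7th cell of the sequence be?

Unit = 3 notes; the statements start on Eb4, G4, Bb4, D5, moving up a 3rd each time.
Extending up a 3rd: F5 → Ab5 → C6.
Statement 7 starts on C6 and keeps the same diatonic contour: C6 Ab5 C6.

C6 Ab5 C6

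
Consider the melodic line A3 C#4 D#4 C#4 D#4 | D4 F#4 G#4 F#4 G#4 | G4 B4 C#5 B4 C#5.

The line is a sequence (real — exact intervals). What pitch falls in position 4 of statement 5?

A5

With 5-note cells, note 4 of each statement runs C#4, F#4, B4.
Extending up a 4th: E5 → A5.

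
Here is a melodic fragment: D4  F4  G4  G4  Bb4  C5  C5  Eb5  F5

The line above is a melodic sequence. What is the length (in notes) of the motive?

3

9 notes total. Splitting into 3 groups of 3:
D4 F4 G4 | G4 Bb4 C5 | C5 Eb5 F5
Every group is a transposition up a 4th of the one before; no shorter unit works.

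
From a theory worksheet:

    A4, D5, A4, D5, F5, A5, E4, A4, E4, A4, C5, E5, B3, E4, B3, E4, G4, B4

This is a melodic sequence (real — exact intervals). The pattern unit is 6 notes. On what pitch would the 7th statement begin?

D#2

Taking 6-note groups, the heads are A4, E4, B3: the pattern moves down a 4th.
Extending the heads down a 4th: F#3 → C#3 → G#2 → D#2.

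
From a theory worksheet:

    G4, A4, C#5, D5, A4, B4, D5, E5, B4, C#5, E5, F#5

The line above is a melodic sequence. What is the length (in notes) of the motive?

Try groups of 4 (3 cells in 12 notes):
G4 A4 C#5 D5 | A4 B4 D5 E5 | B4 C#5 E5 F#5
That's a consistent up a 2nd shift per cell, and no other grouping gives one.

4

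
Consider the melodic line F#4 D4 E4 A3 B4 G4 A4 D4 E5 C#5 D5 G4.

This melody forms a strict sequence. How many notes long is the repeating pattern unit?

12 notes total. Splitting into 3 groups of 4:
F#4 D4 E4 A3 | B4 G4 A4 D4 | E5 C#5 D5 G4
Every group is a transposition up a 4th of the one before; no shorter unit works.

4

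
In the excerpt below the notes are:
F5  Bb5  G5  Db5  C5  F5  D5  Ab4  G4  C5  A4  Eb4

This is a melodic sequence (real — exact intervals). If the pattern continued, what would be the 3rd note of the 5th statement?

Grouping in 4s, the 3rd note of each cell is G5, D5, A4.
Carrying that down a 4th forward: E4 → B3.

B3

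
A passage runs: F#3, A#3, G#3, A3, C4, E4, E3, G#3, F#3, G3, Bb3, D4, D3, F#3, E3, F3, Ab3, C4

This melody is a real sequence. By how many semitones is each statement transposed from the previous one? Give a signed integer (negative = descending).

Taking 6-note groups, the heads are F#3, E3, D3: the pattern moves down a 2nd.
F#3 to E3 spans -2 semitones.

-2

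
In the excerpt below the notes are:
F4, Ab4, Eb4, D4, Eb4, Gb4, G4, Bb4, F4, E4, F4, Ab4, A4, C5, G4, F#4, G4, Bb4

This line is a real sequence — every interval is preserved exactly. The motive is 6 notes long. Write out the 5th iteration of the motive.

C#5 E5 B4 A#4 B4 D5

With a 6-note motive the entries are F4, G4, A4, each up a 2nd from the previous.
Continuing the starts: B4 → C#5.
Statement 5 starts on C#5 and keeps the same exact contour: C#5 E5 B4 A#4 B4 D5.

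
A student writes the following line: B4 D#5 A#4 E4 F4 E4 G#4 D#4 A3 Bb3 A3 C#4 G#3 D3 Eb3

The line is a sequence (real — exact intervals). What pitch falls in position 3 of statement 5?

The unit is 5 notes. Position-3 pitches of the 3 shown cells: A#4, D#4, G#3.
Carrying that down a 5th forward: C#3 → F#2.

F#2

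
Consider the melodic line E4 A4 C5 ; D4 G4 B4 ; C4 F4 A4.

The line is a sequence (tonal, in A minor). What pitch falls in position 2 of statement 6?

With 3-note cells, note 2 of each statement runs A4, G4, F4.
Carrying that down a 2nd forward: E4 → D4 → C4.

C4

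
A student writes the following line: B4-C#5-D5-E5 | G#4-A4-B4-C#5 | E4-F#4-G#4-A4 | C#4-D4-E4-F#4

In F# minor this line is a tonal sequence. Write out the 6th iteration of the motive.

F#3 G#3 A3 B3

With a 4-note motive the entries are B4, G#4, E4, C#4, each down a 3rd from the previous.
Carrying on: A3 → F#3.
Statement 6 starts on F#3 and keeps the same diatonic contour: F#3 G#3 A3 B3.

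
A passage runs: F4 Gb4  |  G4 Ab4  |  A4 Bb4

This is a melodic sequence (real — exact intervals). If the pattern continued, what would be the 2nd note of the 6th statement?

The unit is 2 notes. Position-2 pitches of the 3 shown cells: Gb4, Ab4, Bb4.
Carrying that up a 2nd forward: C5 → D5 → E5.

E5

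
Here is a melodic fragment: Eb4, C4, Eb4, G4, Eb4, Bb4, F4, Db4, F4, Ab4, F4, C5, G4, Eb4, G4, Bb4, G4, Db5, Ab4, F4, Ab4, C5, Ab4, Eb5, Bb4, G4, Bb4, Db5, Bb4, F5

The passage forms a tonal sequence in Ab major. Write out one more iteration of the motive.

Taking 6-note groups, the heads are Eb4, F4, G4, Ab4, Bb4: the pattern moves up a 2nd.
Statement 6 starts on C5 and keeps the same diatonic contour: C5 Ab4 C5 Eb5 C5 G5.

C5 Ab4 C5 Eb5 C5 G5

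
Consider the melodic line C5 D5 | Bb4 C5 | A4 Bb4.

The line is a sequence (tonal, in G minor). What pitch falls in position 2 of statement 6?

The unit is 2 notes. Position-2 pitches of the 3 shown cells: D5, C5, Bb4.
Extending down a 2nd: A4 → G4 → F4.

F4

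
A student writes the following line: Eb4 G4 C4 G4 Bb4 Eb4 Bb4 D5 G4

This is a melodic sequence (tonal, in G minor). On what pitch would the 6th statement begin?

Unit = 3 notes; the statements start on Eb4, G4, Bb4, moving up a 3rd each time.
Extending the heads up a 3rd: D5 → F5 → A5.

A5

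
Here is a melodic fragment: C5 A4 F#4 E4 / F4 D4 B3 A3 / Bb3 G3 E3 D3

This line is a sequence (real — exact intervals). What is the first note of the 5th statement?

With a 4-note motive the entries are C5, F4, Bb3, each down a 5th from the previous.
Extending the heads down a 5th: Eb3 → Ab2.

Ab2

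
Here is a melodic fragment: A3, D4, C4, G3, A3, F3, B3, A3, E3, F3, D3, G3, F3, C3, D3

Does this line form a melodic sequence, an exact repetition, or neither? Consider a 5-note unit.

sequence

Each 5-note cell is the previous one transposed down a 3rd.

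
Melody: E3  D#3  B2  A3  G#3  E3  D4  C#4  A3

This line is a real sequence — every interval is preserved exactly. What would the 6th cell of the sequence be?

Taking 3-note groups, the heads are E3, A3, D4: the pattern moves up a 4th.
Extending up a 4th: G4 → C5 → F5.
Statement 6 starts on F5 and keeps the same exact contour: F5 E5 C5.

F5 E5 C5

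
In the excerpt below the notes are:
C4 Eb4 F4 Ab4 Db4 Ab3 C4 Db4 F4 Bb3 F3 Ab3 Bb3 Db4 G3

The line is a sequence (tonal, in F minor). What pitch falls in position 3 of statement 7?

Ab2

Grouping in 5s, the 3rd note of each cell is F4, Db4, Bb3.
Each moves down a 3rd. Continuing: G3 → Eb3 → C3 → Ab2.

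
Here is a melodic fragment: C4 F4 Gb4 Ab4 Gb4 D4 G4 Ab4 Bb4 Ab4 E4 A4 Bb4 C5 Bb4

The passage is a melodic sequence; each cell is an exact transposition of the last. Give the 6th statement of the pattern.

A#4 D#5 E5 F#5 E5

With a 5-note motive the entries are C4, D4, E4, each up a 2nd from the previous.
Extending up a 2nd: F#4 → G#4 → A#4.
From A#4 the exact shape gives A#4 D#5 E5 F#5 E5.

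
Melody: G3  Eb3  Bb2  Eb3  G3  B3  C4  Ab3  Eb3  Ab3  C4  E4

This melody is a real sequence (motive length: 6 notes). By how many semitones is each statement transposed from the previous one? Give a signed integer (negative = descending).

The 6-note cells begin on G3, C4 — each up a 4th from the last.
G3 to C4 spans +5 semitones.

5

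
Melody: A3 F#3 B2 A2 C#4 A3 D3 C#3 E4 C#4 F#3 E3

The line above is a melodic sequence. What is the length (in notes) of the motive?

Try groups of 4 (3 cells in 12 notes):
A3 F#3 B2 A2 | C#4 A3 D3 C#3 | E4 C#4 F#3 E3
Every group is a transposition up a 3rd of the one before; no shorter unit works.

4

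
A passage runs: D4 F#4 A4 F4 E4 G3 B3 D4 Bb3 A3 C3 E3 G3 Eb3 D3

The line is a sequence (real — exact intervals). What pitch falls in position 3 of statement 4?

C3

With 5-note cells, note 3 of each statement runs A4, D4, G3.
One more down a 5th gives C3.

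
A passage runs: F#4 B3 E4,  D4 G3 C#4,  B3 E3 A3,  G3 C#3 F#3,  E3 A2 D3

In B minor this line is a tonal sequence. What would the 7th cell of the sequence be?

A2 D2 G2

Taking 3-note groups, the heads are F#4, D4, B3, G3, E3: the pattern moves down a 3rd.
Continuing the starts: C#3 → A2.
So cell 7 is A2 D2 G2.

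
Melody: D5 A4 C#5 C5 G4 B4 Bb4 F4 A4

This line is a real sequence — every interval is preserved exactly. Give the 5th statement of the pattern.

Gb4 Db4 F4

Unit = 3 notes; the statements start on D5, C5, Bb4, moving down a 2nd each time.
Continuing the starts: Ab4 → Gb4.
Statement 5 starts on Gb4 and keeps the same exact contour: Gb4 Db4 F4.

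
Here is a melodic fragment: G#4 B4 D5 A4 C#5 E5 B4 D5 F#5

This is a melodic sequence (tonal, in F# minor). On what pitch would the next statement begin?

C#5

With a 3-note motive the entries are G#4, A4, B4, each up a 2nd from the previous.
The next head, up a 2nd from B4, is C#5.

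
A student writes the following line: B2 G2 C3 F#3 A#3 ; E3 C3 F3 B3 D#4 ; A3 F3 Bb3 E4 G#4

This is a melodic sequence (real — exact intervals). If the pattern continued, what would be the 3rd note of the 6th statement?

Db5

With 5-note cells, note 3 of each statement runs C3, F3, Bb3.
Extending up a 4th: Eb4 → Ab4 → Db5.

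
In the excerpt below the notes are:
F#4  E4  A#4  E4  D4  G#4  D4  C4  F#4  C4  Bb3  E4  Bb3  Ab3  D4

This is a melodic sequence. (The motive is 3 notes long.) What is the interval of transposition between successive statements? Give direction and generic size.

With a 3-note motive the entries are F#4, E4, D4, C4, Bb3, each down a 2nd from the previous.
F#4 to E4 is down a 2nd.

down a 2nd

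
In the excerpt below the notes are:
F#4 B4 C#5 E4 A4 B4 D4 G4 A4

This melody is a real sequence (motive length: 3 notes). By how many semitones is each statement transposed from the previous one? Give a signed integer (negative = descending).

Taking 3-note groups, the heads are F#4, E4, D4: the pattern moves down a 2nd.
F#4 to E4 spans -2 semitones.

-2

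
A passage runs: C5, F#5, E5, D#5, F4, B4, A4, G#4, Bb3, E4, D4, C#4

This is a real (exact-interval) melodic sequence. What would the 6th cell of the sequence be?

The 4-note cells begin on C5, F4, Bb3 — each down a 5th from the last.
Extending down a 5th: Eb3 → Ab2 → Db2.
Statement 6 starts on Db2 and keeps the same exact contour: Db2 G2 F2 E2.

Db2 G2 F2 E2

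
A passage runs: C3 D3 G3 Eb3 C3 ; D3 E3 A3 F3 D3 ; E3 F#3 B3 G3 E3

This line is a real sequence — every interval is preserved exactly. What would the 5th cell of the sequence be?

Unit = 5 notes; the statements start on C3, D3, E3, moving up a 2nd each time.
Continuing the starts: F#3 → G#3.
Statement 5 starts on G#3 and keeps the same exact contour: G#3 A#3 D#4 B3 G#3.

G#3 A#3 D#4 B3 G#3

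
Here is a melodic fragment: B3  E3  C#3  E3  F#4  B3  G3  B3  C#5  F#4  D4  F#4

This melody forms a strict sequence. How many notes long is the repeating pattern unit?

4

12 notes total. Splitting into 3 groups of 4:
B3 E3 C#3 E3 | F#4 B3 G3 B3 | C#5 F#4 D4 F#4
That's a consistent up a 5th shift per cell, and no other grouping gives one.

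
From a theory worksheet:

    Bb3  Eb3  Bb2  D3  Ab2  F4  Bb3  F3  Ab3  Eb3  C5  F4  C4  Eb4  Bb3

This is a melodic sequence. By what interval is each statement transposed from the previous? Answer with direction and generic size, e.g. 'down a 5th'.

Unit = 5 notes; the statements start on Bb3, F4, C5, moving up a 5th each time.
From Bb3 to F4: up a 5th.

up a 5th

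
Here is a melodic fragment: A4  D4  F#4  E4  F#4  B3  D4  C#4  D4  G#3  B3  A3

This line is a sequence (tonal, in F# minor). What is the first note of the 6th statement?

E3

Unit = 4 notes; the statements start on A4, F#4, D4, moving down a 3rd each time.
Extending the heads down a 3rd: B3 → G#3 → E3.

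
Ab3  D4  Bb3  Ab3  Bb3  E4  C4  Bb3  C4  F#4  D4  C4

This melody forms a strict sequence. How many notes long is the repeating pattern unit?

There are 12 notes; a 4-note unit gives 3 cells:
Ab3 D4 Bb3 Ab3 | Bb3 E4 C4 Bb3 | C4 F#4 D4 C4
Every group is a transposition up a 2nd of the one before; no shorter unit works.

4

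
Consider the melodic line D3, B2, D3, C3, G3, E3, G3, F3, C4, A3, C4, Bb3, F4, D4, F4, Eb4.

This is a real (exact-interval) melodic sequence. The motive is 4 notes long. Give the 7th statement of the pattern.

With a 4-note motive the entries are D3, G3, C4, F4, each up a 4th from the previous.
Continuing the starts: Bb4 → Eb5 → Ab5.
So cell 7 is Ab5 F5 Ab5 Gb5.

Ab5 F5 Ab5 Gb5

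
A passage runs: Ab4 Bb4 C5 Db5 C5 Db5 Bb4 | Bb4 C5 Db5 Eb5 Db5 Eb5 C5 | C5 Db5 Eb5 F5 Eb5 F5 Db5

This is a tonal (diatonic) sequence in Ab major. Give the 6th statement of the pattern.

Unit = 7 notes; the statements start on Ab4, Bb4, C5, moving up a 2nd each time.
Extending up a 2nd: Db5 → Eb5 → F5.
From F5 the diatonic shape gives F5 G5 Ab5 Bb5 Ab5 Bb5 G5.

F5 G5 Ab5 Bb5 Ab5 Bb5 G5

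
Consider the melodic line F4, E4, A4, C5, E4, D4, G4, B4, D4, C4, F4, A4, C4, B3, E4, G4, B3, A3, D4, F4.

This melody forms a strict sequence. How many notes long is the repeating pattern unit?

4

Try groups of 4 (5 cells in 20 notes):
F4 E4 A4 C5 | E4 D4 G4 B4 | D4 C4 F4 A4 | C4 B3 E4 G4 | B3 A3 D4 F4
That's a consistent down a 2nd shift per cell, and no other grouping gives one.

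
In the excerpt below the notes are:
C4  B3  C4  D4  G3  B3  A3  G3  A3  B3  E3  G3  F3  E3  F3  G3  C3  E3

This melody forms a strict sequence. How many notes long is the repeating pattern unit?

6

Try groups of 6 (3 cells in 18 notes):
C4 B3 C4 D4 G3 B3 | A3 G3 A3 B3 E3 G3 | F3 E3 F3 G3 C3 E3
Every group is a transposition down a 3rd of the one before; no shorter unit works.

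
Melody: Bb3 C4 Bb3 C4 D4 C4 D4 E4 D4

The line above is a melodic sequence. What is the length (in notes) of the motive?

Try groups of 3 (3 cells in 9 notes):
Bb3 C4 Bb3 | C4 D4 C4 | D4 E4 D4
That's a consistent up a 2nd shift per cell, and no other grouping gives one.

3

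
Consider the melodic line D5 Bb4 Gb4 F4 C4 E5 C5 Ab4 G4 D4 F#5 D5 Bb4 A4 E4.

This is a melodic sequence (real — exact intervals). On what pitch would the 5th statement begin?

A#5

Taking 5-note groups, the heads are D5, E5, F#5: the pattern moves up a 2nd.
Continuing: G#5 → A#5. Statement 5 starts on A#5.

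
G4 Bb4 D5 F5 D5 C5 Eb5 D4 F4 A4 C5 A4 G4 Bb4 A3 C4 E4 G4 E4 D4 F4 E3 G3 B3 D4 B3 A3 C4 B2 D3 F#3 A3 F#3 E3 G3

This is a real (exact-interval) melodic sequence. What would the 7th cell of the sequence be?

C#2 E2 G#2 B2 G#2 F#2 A2

Unit = 7 notes; the statements start on G4, D4, A3, E3, B2, moving down a 4th each time.
Extending down a 4th: F#2 → C#2.
So cell 7 is C#2 E2 G#2 B2 G#2 F#2 A2.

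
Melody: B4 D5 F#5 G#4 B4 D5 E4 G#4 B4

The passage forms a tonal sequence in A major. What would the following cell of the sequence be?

With a 3-note motive the entries are B4, G#4, E4, each down a 3rd from the previous.
From C#4 the diatonic shape gives C#4 E4 G#4.

C#4 E4 G#4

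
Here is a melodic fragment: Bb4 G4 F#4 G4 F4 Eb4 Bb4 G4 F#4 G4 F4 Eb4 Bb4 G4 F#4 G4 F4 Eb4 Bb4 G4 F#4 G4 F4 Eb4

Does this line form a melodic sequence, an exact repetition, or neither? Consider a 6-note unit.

Each 6-note cell is identical (Bb4 G4 F#4 G4 F4 Eb4), restated at the same pitch.

repetition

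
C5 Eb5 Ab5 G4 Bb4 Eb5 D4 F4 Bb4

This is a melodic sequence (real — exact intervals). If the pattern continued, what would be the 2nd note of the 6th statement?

Grouping in 3s, the 2nd note of each cell is Eb5, Bb4, F4.
Extending down a 4th: C4 → G3 → D3.

D3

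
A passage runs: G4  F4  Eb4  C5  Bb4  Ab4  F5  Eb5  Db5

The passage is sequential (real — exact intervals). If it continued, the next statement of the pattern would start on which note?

Unit = 3 notes; the statements start on G4, C5, F5, moving up a 4th each time.
One more step up a 4th gives Bb5.

Bb5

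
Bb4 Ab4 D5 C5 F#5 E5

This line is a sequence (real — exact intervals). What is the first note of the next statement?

A#5

Unit = 2 notes; the statements start on Bb4, D5, F#5, moving up a 3rd each time.
One more step up a 3rd gives A#5.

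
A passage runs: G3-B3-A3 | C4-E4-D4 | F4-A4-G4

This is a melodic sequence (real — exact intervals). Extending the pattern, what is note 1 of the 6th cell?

Grouping in 3s, the 1st note of each cell is G3, C4, F4.
Extending up a 4th: Bb4 → Eb5 → Ab5.

Ab5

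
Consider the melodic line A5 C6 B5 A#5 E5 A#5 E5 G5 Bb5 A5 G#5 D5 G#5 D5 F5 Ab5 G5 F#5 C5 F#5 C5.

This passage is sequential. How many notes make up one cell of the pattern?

7

21 notes total. Splitting into 3 groups of 7:
A5 C6 B5 A#5 E5 A#5 E5 | G5 Bb5 A5 G#5 D5 G#5 D5 | F5 Ab5 G5 F#5 C5 F#5 C5
That's a consistent down a 2nd shift per cell, and no other grouping gives one.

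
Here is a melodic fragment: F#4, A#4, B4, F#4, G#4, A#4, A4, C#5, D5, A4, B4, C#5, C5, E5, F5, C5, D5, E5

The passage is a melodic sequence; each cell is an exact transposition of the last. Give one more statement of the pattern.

Eb5 G5 Ab5 Eb5 F5 G5

With a 6-note motive the entries are F#4, A4, C5, each up a 3rd from the previous.
Statement 4 starts on Eb5 and keeps the same exact contour: Eb5 G5 Ab5 Eb5 F5 G5.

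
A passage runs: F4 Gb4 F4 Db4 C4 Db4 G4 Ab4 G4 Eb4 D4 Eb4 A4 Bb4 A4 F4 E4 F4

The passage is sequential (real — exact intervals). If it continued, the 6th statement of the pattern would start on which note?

Unit = 6 notes; the statements start on F4, G4, A4, moving up a 2nd each time.
Continuing: B4 → C#5 → D#5. Statement 6 starts on D#5.

D#5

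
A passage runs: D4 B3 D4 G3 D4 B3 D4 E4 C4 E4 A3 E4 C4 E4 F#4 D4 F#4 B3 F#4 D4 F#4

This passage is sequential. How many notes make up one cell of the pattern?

7

Try groups of 7 (3 cells in 21 notes):
D4 B3 D4 G3 D4 B3 D4 | E4 C4 E4 A3 E4 C4 E4 | F#4 D4 F#4 B3 F#4 D4 F#4
Every group is a transposition up a 2nd of the one before; no shorter unit works.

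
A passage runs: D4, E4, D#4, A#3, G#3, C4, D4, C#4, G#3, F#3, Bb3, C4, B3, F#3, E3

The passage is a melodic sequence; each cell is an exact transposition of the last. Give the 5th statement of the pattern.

Taking 5-note groups, the heads are D4, C4, Bb3: the pattern moves down a 2nd.
Carrying on: Ab3 → Gb3.
Statement 5 starts on Gb3 and keeps the same exact contour: Gb3 Ab3 G3 D3 C3.

Gb3 Ab3 G3 D3 C3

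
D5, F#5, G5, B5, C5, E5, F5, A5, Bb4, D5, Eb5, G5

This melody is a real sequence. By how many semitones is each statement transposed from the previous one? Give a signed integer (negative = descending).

-2

Unit = 4 notes; the statements start on D5, C5, Bb4, moving down a 2nd each time.
Counting half-steps from D5 to C5: -2.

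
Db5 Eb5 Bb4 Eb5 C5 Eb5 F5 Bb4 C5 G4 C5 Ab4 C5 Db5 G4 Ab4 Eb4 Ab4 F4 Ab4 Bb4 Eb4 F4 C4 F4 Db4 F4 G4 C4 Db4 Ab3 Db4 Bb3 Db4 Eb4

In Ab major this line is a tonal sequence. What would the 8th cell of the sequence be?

Taking 7-note groups, the heads are Db5, Bb4, G4, Eb4, C4: the pattern moves down a 3rd.
Carrying on: Ab3 → F3 → Db3.
So cell 8 is Db3 Eb3 Bb2 Eb3 C3 Eb3 F3.

Db3 Eb3 Bb2 Eb3 C3 Eb3 F3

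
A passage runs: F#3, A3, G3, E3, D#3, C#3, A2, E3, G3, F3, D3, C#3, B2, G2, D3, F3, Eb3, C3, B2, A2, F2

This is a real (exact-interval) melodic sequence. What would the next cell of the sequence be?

C3 Eb3 Db3 Bb2 A2 G2 Eb2

Taking 7-note groups, the heads are F#3, E3, D3: the pattern moves down a 2nd.
So cell 4 is C3 Eb3 Db3 Bb2 A2 G2 Eb2.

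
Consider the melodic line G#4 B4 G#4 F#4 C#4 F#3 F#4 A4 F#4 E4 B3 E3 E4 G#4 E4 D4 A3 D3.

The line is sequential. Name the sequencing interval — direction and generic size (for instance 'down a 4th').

down a 2nd

With a 6-note motive the entries are G#4, F#4, E4, each down a 2nd from the previous.
From G#4 to F#4: down a 2nd.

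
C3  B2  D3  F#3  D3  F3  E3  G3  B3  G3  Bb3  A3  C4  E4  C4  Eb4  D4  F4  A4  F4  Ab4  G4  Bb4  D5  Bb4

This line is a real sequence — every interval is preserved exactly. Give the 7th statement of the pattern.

The 5-note cells begin on C3, F3, Bb3, Eb4, Ab4 — each up a 4th from the last.
Carrying on: Db5 → Gb5.
From Gb5 the exact shape gives Gb5 F5 Ab5 C6 Ab5.

Gb5 F5 Ab5 C6 Ab5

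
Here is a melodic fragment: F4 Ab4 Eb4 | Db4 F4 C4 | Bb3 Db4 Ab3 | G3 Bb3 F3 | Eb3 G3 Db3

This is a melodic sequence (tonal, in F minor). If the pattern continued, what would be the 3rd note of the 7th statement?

G2

With 3-note cells, note 3 of each statement runs Eb4, C4, Ab3, F3, Db3.
Extending down a 3rd: Bb2 → G2.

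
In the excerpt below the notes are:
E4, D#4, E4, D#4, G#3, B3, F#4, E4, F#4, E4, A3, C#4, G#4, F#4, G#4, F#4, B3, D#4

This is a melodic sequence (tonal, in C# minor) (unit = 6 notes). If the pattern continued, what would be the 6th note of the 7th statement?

A4

With 6-note cells, note 6 of each statement runs B3, C#4, D#4.
Carrying that up a 2nd forward: E4 → F#4 → G#4 → A4.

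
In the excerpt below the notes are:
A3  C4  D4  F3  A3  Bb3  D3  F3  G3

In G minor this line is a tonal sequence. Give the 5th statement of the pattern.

Taking 3-note groups, the heads are A3, F3, D3: the pattern moves down a 3rd.
Continuing the starts: Bb2 → G2.
So cell 5 is G2 Bb2 C3.

G2 Bb2 C3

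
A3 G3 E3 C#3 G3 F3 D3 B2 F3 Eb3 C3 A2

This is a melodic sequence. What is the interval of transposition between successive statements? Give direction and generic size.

Unit = 4 notes; the statements start on A3, G3, F3, moving down a 2nd each time.
A3 to G3 is down a 2nd.

down a 2nd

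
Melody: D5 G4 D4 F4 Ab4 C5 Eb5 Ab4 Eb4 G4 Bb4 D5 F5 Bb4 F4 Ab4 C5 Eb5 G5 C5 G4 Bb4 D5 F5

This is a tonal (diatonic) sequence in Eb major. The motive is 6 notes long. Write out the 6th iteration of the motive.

Taking 6-note groups, the heads are D5, Eb5, F5, G5: the pattern moves up a 2nd.
Carrying on: Ab5 → Bb5.
So cell 6 is Bb5 Eb5 Bb4 D5 F5 Ab5.

Bb5 Eb5 Bb4 D5 F5 Ab5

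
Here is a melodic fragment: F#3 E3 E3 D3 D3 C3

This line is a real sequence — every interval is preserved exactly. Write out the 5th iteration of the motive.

Taking 2-note groups, the heads are F#3, E3, D3: the pattern moves down a 2nd.
Continuing the starts: C3 → Bb2.
So cell 5 is Bb2 Ab2.

Bb2 Ab2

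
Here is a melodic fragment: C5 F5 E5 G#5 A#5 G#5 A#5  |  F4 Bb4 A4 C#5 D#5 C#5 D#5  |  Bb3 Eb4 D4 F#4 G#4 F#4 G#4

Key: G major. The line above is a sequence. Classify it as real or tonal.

Each cell has the same semitone pattern (5, -1, 4, 2, -2, 2) — intervals are preserved exactly.
And F5 lies outside G major, so the sequence is real rather than tonal.

real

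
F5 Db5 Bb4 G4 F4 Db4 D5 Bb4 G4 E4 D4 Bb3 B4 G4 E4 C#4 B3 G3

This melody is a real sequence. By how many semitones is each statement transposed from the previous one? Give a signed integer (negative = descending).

-3

The 6-note cells begin on F5, D5, B4 — each down a 3rd from the last.
F5→D5 is 74 − 77 = -3 semitones.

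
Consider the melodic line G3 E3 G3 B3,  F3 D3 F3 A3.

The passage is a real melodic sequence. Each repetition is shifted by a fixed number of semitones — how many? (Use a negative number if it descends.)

The 4-note cells begin on G3, F3 — each down a 2nd from the last.
G3→F3 is 53 − 55 = -2 semitones.

-2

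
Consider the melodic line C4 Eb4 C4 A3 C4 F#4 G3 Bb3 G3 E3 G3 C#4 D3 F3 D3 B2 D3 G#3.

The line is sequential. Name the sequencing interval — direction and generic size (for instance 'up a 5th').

The 6-note cells begin on C4, G3, D3 — each down a 4th from the last.
C4 to G3 is down a 4th.

down a 4th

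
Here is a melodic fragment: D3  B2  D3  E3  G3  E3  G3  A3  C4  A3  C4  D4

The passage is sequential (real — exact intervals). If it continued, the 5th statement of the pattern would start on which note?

Bb4

With a 4-note motive the entries are D3, G3, C4, each up a 4th from the previous.
Continuing: F4 → Bb4. Statement 5 starts on Bb4.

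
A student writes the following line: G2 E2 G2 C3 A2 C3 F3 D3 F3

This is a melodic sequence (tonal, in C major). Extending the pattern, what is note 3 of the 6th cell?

Grouping in 3s, the 3rd note of each cell is G2, C3, F3.
Carrying that up a 4th forward: B3 → E4 → A4.

A4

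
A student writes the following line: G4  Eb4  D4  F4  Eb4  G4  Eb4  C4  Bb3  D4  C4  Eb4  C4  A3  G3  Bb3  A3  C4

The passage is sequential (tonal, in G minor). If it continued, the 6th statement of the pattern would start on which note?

D3

The 6-note cells begin on G4, Eb4, C4 — each down a 3rd from the last.
Continuing: A3 → F3 → D3. Statement 6 starts on D3.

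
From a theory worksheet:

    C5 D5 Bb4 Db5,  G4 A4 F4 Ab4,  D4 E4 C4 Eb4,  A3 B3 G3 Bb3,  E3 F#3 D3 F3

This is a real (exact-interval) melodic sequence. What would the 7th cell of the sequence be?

The 4-note cells begin on C5, G4, D4, A3, E3 — each down a 4th from the last.
Extending down a 4th: B2 → F#2.
So cell 7 is F#2 G#2 E2 G2.

F#2 G#2 E2 G2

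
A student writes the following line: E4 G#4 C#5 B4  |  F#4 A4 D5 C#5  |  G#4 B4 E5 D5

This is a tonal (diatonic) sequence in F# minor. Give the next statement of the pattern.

The 4-note cells begin on E4, F#4, G#4 — each up a 2nd from the last.
From A4 the diatonic shape gives A4 C#5 F#5 E5.

A4 C#5 F#5 E5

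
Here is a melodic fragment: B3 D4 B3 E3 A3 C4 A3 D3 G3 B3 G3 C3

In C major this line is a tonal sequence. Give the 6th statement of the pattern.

Taking 4-note groups, the heads are B3, A3, G3: the pattern moves down a 2nd.
Carrying on: F3 → E3 → D3.
So cell 6 is D3 F3 D3 G2.

D3 F3 D3 G2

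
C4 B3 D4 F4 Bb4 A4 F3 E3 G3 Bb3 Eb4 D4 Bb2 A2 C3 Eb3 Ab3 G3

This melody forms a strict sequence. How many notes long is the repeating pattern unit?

Try groups of 6 (3 cells in 18 notes):
C4 B3 D4 F4 Bb4 A4 | F3 E3 G3 Bb3 Eb4 D4 | Bb2 A2 C3 Eb3 Ab3 G3
Every group is a transposition down a 5th of the one before; no shorter unit works.

6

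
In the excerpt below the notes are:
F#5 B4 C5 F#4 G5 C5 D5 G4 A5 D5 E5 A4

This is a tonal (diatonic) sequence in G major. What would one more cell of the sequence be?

Unit = 4 notes; the statements start on F#5, G5, A5, moving up a 2nd each time.
Statement 4 starts on B5 and keeps the same diatonic contour: B5 E5 F#5 B4.

B5 E5 F#5 B4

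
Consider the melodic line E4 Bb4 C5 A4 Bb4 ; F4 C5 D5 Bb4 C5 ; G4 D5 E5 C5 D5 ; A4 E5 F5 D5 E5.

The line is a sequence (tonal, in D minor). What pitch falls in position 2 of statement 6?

G5

With 5-note cells, note 2 of each statement runs Bb4, C5, D5, E5.
Carrying that up a 2nd forward: F5 → G5.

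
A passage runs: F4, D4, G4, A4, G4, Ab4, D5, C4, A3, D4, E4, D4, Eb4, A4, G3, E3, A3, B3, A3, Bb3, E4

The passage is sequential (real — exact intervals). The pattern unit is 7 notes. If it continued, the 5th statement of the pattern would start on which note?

A2

The 7-note cells begin on F4, C4, G3 — each down a 4th from the last.
Extending the heads down a 4th: D3 → A2.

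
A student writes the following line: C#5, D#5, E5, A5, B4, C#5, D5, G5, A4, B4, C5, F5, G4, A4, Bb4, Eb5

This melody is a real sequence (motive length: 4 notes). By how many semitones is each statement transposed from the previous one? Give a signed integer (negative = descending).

Unit = 4 notes; the statements start on C#5, B4, A4, G4, moving down a 2nd each time.
C#5 to B4 spans -2 semitones.

-2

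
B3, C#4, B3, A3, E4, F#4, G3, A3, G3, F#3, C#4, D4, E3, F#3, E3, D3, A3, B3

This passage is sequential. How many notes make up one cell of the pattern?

6

18 notes total. Splitting into 3 groups of 6:
B3 C#4 B3 A3 E4 F#4 | G3 A3 G3 F#3 C#4 D4 | E3 F#3 E3 D3 A3 B3
Each cell is the previous one down a 3rd — so the unit is 6 notes.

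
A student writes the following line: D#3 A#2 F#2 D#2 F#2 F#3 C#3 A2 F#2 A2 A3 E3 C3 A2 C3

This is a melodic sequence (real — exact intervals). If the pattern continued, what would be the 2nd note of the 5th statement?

The unit is 5 notes. Position-2 pitches of the 3 shown cells: A#2, C#3, E3.
Extending up a 3rd: G3 → Bb3.

Bb3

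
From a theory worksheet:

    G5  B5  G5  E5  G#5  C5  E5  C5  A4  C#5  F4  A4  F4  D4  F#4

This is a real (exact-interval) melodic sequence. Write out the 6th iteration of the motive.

Unit = 5 notes; the statements start on G5, C5, F4, moving down a 5th each time.
Carrying on: Bb3 → Eb3 → Ab2.
So cell 6 is Ab2 C3 Ab2 F2 A2.

Ab2 C3 Ab2 F2 A2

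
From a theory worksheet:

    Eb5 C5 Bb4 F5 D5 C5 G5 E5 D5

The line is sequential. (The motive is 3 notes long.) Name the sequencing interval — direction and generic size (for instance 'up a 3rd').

Unit = 3 notes; the statements start on Eb5, F5, G5, moving up a 2nd each time.
Eb5 to F5 is up a 2nd.

up a 2nd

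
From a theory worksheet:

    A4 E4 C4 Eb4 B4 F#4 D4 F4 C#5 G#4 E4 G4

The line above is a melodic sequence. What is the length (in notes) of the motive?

12 notes total. Splitting into 3 groups of 4:
A4 E4 C4 Eb4 | B4 F#4 D4 F4 | C#5 G#4 E4 G4
Each cell is the previous one up a 2nd — so the unit is 4 notes.

4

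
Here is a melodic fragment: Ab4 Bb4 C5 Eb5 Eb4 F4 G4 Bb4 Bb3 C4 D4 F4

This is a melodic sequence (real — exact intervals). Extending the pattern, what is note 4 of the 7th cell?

A2

With 4-note cells, note 4 of each statement runs Eb5, Bb4, F4.
Each moves down a 4th. Continuing: C4 → G3 → D3 → A2.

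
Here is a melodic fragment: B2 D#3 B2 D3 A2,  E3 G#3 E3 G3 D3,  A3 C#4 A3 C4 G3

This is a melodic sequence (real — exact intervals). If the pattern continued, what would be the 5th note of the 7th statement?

The unit is 5 notes. Position-5 pitches of the 3 shown cells: A2, D3, G3.
Carrying that up a 4th forward: C4 → F4 → Bb4 → Eb5.

Eb5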